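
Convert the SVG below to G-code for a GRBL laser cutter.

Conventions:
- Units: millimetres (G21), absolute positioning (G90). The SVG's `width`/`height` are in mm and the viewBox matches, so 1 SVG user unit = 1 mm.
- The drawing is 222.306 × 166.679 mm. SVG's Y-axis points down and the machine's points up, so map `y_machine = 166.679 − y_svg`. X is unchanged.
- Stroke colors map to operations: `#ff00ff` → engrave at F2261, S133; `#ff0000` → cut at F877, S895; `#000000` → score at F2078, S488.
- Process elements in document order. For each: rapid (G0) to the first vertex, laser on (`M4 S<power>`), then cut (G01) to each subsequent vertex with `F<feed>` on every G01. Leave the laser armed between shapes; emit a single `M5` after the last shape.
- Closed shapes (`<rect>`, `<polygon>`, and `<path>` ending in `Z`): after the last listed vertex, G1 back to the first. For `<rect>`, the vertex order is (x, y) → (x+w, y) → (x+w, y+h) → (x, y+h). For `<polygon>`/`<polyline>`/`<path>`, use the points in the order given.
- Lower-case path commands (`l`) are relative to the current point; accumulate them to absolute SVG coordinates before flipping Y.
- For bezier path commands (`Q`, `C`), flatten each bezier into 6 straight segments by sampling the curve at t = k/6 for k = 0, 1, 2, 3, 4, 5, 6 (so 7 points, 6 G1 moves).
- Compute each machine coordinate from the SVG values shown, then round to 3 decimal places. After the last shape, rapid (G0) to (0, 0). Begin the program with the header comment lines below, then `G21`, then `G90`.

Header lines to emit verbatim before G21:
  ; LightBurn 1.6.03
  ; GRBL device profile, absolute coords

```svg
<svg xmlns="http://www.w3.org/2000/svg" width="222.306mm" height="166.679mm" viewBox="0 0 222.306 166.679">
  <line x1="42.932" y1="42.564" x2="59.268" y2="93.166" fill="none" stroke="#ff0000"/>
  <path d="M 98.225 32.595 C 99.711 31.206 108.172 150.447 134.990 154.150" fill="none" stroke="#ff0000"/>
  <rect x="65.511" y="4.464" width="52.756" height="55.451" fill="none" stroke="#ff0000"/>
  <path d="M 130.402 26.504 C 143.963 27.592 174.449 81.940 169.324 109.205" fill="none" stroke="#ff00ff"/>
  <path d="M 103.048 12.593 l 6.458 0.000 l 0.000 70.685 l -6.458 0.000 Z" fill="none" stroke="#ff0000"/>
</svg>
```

1 u = 1 mm; y_m = 166.679 − y.

[1] `<line>` line segment, #ff0000→cut S895 F877: (42.932,124.115) → (59.268,73.513)

[2] `<path>` cubic bezier, #ff0000→cut S895 F877: (98.225,134.084) → (99.602,125.819) → (102.458,104.010) → (107.108,75.216) → (113.869,45.998) → (123.058,22.915) → (134.990,12.529)

[3] `<rect>` rectangle, #ff0000→cut S895 F877: (65.511,162.215) → (118.267,162.215) → (118.267,106.764) → (65.511,106.764) → (65.511,162.215) (closed)

[4] `<path>` cubic bezier, #ff00ff→engrave S133 F2261: (130.402,140.175) → (138.350,135.565) → (147.659,124.309) → (156.870,108.641) → (164.524,90.791) → (169.162,72.991) → (169.324,57.474)

[5] `<path>` rectangle, #ff0000→cut S895 F877: (103.048,154.086) → (109.506,154.086) → (109.506,83.401) → (103.048,83.401) → (103.048,154.086) (closed)

; LightBurn 1.6.03
; GRBL device profile, absolute coords
G21
G90
G0 X42.932 Y124.115
M4 S895
G01 X59.268 Y73.513 F877
G0 X98.225 Y134.084
M4 S895
G01 X99.602 Y125.819 F877
G01 X102.458 Y104.010 F877
G01 X107.108 Y75.216 F877
G01 X113.869 Y45.998 F877
G01 X123.058 Y22.915 F877
G01 X134.990 Y12.529 F877
G0 X65.511 Y162.215
M4 S895
G01 X118.267 Y162.215 F877
G01 X118.267 Y106.764 F877
G01 X65.511 Y106.764 F877
G01 X65.511 Y162.215 F877
G0 X130.402 Y140.175
M4 S133
G01 X138.350 Y135.565 F2261
G01 X147.659 Y124.309 F2261
G01 X156.870 Y108.641 F2261
G01 X164.524 Y90.791 F2261
G01 X169.162 Y72.991 F2261
G01 X169.324 Y57.474 F2261
G0 X103.048 Y154.086
M4 S895
G01 X109.506 Y154.086 F877
G01 X109.506 Y83.401 F877
G01 X103.048 Y83.401 F877
G01 X103.048 Y154.086 F877
M5
G0 X0.000 Y0.000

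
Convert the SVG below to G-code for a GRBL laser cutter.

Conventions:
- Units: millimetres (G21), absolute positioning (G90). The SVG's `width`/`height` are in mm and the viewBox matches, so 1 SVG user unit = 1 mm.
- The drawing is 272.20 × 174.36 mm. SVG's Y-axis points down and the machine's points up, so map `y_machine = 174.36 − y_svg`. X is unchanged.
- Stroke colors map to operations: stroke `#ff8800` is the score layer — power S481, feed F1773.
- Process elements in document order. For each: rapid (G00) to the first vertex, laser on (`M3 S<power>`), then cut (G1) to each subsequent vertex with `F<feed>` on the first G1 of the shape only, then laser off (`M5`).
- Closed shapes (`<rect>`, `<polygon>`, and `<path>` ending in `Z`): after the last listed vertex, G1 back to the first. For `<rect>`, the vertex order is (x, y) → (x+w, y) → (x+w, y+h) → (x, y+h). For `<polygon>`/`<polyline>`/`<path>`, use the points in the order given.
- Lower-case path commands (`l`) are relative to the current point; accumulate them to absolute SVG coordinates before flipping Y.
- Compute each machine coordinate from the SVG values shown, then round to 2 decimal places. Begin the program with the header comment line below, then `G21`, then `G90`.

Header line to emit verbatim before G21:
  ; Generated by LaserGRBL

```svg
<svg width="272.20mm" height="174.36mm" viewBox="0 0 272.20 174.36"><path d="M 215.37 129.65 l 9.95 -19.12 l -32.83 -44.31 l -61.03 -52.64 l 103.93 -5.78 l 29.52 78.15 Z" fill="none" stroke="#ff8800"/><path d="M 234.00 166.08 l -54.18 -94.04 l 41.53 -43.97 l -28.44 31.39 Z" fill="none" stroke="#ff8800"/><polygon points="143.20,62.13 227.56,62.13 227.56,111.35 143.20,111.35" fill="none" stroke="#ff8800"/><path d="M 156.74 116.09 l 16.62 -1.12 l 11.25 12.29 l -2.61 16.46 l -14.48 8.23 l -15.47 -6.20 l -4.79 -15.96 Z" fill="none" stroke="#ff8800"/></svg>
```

; Generated by LaserGRBL
G21
G90
G00 X215.37 Y44.71
M3 S481
G1 X225.32 Y63.83 F1773
G1 X192.49 Y108.14
G1 X131.46 Y160.78
G1 X235.39 Y166.56
G1 X264.91 Y88.41
G1 X215.37 Y44.71
M5
G00 X234.00 Y8.28
M3 S481
G1 X179.82 Y102.32 F1773
G1 X221.35 Y146.29
G1 X192.91 Y114.90
G1 X234.00 Y8.28
M5
G00 X143.20 Y112.23
M3 S481
G1 X227.56 Y112.23 F1773
G1 X227.56 Y63.01
G1 X143.20 Y63.01
G1 X143.20 Y112.23
M5
G00 X156.74 Y58.27
M3 S481
G1 X173.36 Y59.39 F1773
G1 X184.61 Y47.10
G1 X182.00 Y30.64
G1 X167.52 Y22.41
G1 X152.05 Y28.61
G1 X147.26 Y44.57
G1 X156.74 Y58.27
M5

viewBox `0 0 272.20 174.36` with mm width/height → 1 unit = 1 mm. Flip: y_m = 174.36 − y_svg.

**Shape 1** — `<path>` closed polygon, stroke `#ff8800` → score (S481, F1773). Machine vertices: (215.37,44.71) → (225.32,63.83) → (192.49,108.14) → (131.46,160.78) → (235.39,166.56) → (264.91,88.41) → (215.37,44.71). Closed: final G1 returns to the first vertex.

**Shape 2** — `<path>` closed polygon, stroke `#ff8800` → score (S481, F1773). Machine vertices: (234.00,8.28) → (179.82,102.32) → (221.35,146.29) → (192.91,114.90) → (234.00,8.28). Closed: final G1 returns to the first vertex.

**Shape 3** — `<polygon>` rectangle, stroke `#ff8800` → score (S481, F1773). Machine vertices: (143.20,112.23) → (227.56,112.23) → (227.56,63.01) → (143.20,63.01) → (143.20,112.23). Closed: final G1 returns to the first vertex.

**Shape 4** — `<path>` regular polygon, stroke `#ff8800` → score (S481, F1773). Machine vertices: (156.74,58.27) → (173.36,59.39) → (184.61,47.10) → (182.00,30.64) → (167.52,22.41) → (152.05,28.61) → (147.26,44.57) → (156.74,58.27). Closed: final G1 returns to the first vertex.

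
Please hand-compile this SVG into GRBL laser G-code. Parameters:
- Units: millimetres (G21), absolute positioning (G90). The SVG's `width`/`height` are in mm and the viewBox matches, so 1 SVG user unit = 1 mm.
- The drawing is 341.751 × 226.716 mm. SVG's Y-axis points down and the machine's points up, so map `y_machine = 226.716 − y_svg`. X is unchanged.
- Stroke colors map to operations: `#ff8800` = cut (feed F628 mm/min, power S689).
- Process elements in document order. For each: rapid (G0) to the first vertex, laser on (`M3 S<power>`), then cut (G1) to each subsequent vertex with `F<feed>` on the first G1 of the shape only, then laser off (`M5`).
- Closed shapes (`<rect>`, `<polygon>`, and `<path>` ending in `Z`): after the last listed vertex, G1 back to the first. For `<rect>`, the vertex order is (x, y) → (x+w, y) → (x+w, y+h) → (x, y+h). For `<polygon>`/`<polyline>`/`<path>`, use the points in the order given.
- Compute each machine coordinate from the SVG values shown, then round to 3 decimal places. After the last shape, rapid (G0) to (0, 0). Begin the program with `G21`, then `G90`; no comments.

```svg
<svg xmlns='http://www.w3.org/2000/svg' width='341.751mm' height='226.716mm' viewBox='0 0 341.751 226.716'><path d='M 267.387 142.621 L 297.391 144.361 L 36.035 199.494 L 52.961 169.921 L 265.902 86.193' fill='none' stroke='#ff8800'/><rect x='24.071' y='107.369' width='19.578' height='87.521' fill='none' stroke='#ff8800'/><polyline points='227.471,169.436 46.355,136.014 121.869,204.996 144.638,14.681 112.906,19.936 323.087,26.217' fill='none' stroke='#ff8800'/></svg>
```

G21
G90
G0 X267.387 Y84.095
M3 S689
G1 X297.391 Y82.355 F628
G1 X36.035 Y27.222
G1 X52.961 Y56.795
G1 X265.902 Y140.523
M5
G0 X24.071 Y119.347
M3 S689
G1 X43.649 Y119.347 F628
G1 X43.649 Y31.826
G1 X24.071 Y31.826
G1 X24.071 Y119.347
M5
G0 X227.471 Y57.280
M3 S689
G1 X46.355 Y90.702 F628
G1 X121.869 Y21.720
G1 X144.638 Y212.035
G1 X112.906 Y206.780
G1 X323.087 Y200.499
M5
G0 X0.000 Y0.000

viewBox `0 0 341.751 226.716` with mm width/height → 1 unit = 1 mm. Flip: y_m = 226.716 − y_svg.

**Shape 1** — `<path>` open polyline, stroke `#ff8800` → cut (S689, F628). Machine vertices: (267.387,84.095) → (297.391,82.355) → (36.035,27.222) → (52.961,56.795) → (265.902,140.523). Open path.

**Shape 2** — `<rect>` rectangle, stroke `#ff8800` → cut (S689, F628). Machine vertices: (24.071,119.347) → (43.649,119.347) → (43.649,31.826) → (24.071,31.826) → (24.071,119.347). Closed: final G1 returns to the first vertex.

**Shape 3** — `<polyline>` open polyline, stroke `#ff8800` → cut (S689, F628). Machine vertices: (227.471,57.280) → (46.355,90.702) → (121.869,21.720) → (144.638,212.035) → (112.906,206.780) → (323.087,200.499). Open path.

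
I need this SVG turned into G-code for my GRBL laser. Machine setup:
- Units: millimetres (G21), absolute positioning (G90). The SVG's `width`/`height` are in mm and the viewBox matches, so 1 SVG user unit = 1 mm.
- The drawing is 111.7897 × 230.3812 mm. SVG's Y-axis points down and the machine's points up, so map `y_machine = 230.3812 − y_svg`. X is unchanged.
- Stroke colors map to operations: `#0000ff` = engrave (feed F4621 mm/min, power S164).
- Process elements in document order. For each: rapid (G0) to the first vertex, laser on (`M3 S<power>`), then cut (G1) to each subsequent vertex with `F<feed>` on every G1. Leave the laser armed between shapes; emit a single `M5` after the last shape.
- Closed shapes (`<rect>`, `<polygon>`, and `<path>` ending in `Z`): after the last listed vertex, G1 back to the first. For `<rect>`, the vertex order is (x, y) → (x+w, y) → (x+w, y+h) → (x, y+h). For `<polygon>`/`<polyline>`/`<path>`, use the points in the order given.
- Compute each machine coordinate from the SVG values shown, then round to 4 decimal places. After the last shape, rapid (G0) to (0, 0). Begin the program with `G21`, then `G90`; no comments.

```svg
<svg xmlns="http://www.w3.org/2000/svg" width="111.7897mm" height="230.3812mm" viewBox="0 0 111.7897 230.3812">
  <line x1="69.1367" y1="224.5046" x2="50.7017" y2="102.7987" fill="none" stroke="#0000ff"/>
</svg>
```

G21
G90
G0 X69.1367 Y5.8766
M3 S164
G1 X50.7017 Y127.5825 F4621
M5
G0 X0.0000 Y0.0000

viewBox `0 0 111.7897 230.3812` with mm width/height → 1 unit = 1 mm. Flip: y_m = 230.3812 − y_svg.

**Shape 1** — `<line>` line segment, stroke `#0000ff` → engrave (S164, F4621). Machine vertices: (69.1367,5.8766) → (50.7017,127.5825). Open path.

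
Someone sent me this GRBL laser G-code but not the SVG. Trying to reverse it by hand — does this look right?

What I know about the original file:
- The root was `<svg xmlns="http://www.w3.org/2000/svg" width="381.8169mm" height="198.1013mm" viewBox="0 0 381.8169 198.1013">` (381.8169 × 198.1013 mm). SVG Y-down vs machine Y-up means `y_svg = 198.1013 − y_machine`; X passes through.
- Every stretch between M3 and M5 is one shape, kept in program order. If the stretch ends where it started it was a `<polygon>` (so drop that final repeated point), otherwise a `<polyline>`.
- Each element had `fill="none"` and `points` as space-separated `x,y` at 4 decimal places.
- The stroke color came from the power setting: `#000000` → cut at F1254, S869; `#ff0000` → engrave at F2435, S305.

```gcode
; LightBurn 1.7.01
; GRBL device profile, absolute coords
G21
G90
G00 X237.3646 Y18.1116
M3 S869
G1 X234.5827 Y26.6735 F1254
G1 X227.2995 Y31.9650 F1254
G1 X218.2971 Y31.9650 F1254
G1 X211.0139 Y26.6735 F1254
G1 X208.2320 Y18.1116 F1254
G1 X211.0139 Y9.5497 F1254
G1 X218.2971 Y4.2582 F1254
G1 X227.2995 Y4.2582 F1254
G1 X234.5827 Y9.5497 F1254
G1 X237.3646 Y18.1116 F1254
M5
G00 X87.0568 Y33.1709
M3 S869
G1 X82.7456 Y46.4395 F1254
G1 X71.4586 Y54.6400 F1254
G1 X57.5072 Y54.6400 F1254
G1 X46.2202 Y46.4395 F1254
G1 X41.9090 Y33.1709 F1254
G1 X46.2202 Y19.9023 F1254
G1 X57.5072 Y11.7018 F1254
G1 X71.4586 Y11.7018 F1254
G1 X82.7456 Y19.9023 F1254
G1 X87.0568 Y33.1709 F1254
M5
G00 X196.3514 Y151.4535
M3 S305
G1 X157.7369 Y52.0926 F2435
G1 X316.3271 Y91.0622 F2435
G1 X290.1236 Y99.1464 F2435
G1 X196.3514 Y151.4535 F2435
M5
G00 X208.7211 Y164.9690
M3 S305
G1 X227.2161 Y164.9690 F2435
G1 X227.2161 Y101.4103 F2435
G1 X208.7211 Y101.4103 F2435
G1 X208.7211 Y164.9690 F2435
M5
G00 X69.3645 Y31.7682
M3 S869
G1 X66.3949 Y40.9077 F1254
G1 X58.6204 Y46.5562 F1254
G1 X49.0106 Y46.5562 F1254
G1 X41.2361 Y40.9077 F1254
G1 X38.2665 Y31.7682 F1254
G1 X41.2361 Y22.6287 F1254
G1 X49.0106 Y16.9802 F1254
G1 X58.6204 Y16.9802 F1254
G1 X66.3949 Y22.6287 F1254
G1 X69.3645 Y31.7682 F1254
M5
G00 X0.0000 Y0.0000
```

<svg xmlns="http://www.w3.org/2000/svg" width="381.8169mm" height="198.1013mm" viewBox="0 0 381.8169 198.1013">
  <polygon points="237.3646,179.9897 234.5827,171.4278 227.2995,166.1363 218.2971,166.1363 211.0139,171.4278 208.2320,179.9897 211.0139,188.5516 218.2971,193.8431 227.2995,193.8431 234.5827,188.5516" fill="none" stroke="#000000"/>
  <polygon points="87.0568,164.9304 82.7456,151.6618 71.4586,143.4613 57.5072,143.4613 46.2202,151.6618 41.9090,164.9304 46.2202,178.1990 57.5072,186.3995 71.4586,186.3995 82.7456,178.1990" fill="none" stroke="#000000"/>
  <polygon points="196.3514,46.6478 157.7369,146.0087 316.3271,107.0391 290.1236,98.9549" fill="none" stroke="#ff0000"/>
  <polygon points="208.7211,33.1323 227.2161,33.1323 227.2161,96.6910 208.7211,96.6910" fill="none" stroke="#ff0000"/>
  <polygon points="69.3645,166.3331 66.3949,157.1936 58.6204,151.5451 49.0106,151.5451 41.2361,157.1936 38.2665,166.3331 41.2361,175.4726 49.0106,181.1211 58.6204,181.1211 66.3949,175.4726" fill="none" stroke="#000000"/>
</svg>

Machine Y-up, SVG Y-down with viewBox height 198.1013, so y_svg = 198.1013 − y_machine; X carries over.

Run 1: the run's S869 means `#000000` (cut). The run returns to its start, so emit a `<polygon>` with points (Y-flipped): 237.3646,179.9897 234.5827,171.4278 227.2995,166.1363 218.2971,166.1363 211.0139,171.4278 208.2320,179.9897 211.0139,188.5516 218.2971,193.8431 227.2995,193.8431 234.5827,188.5516.

Run 2: power S869 maps to stroke `#000000` (cut). The run returns to its start, so emit a `<polygon>` with points (Y-flipped): 87.0568,164.9304 82.7456,151.6618 71.4586,143.4613 57.5072,143.4613 46.2202,151.6618 41.9090,164.9304 46.2202,178.1990 57.5072,186.3995 71.4586,186.3995 82.7456,178.1990.

Run 3: S305 ⇒ engrave layer `#ff0000`. The run returns to its start, so emit a `<polygon>` with points (Y-flipped): 196.3514,46.6478 157.7369,146.0087 316.3271,107.0391 290.1236,98.9549.

Run 4: the run's S305 means `#ff0000` (engrave). The run returns to its start, so emit a `<polygon>` with points (Y-flipped): 208.7211,33.1323 227.2161,33.1323 227.2161,96.6910 208.7211,96.6910.

Run 5: S869 ⇒ cut layer `#000000`. The run returns to its start, so emit a `<polygon>` with points (Y-flipped): 69.3645,166.3331 66.3949,157.1936 58.6204,151.5451 49.0106,151.5451 41.2361,157.1936 38.2665,166.3331 41.2361,175.4726 49.0106,181.1211 58.6204,181.1211 66.3949,175.4726.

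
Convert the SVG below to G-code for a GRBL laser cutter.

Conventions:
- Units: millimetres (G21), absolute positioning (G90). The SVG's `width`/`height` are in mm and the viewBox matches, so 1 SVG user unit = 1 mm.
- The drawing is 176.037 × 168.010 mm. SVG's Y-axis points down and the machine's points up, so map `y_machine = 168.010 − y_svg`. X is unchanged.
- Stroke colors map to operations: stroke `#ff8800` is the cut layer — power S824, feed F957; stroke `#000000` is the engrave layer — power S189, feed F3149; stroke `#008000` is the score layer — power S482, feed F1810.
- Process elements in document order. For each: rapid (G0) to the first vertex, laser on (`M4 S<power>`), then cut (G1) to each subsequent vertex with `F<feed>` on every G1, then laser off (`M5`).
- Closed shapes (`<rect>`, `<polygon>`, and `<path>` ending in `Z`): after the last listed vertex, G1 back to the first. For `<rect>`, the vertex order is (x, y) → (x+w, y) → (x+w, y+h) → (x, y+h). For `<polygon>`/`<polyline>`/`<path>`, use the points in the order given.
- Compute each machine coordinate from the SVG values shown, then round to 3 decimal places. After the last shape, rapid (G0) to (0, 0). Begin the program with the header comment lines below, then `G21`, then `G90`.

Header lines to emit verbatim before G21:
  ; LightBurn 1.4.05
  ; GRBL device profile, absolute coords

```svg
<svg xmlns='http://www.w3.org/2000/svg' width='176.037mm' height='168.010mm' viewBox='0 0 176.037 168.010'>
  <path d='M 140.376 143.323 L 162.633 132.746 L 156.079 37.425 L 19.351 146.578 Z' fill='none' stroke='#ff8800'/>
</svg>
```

; LightBurn 1.4.05
; GRBL device profile, absolute coords
G21
G90
G0 X140.376 Y24.687
M4 S824
G1 X162.633 Y35.264 F957
G1 X156.079 Y130.585 F957
G1 X19.351 Y21.432 F957
G1 X140.376 Y24.687 F957
M5
G0 X0.000 Y0.000

viewBox `0 0 176.037 168.010` with mm width/height → 1 unit = 1 mm. Flip: y_m = 168.010 − y_svg.

**Shape 1** — `<path>` closed polygon, stroke `#ff8800` → cut (S824, F957). Machine vertices: (140.376,24.687) → (162.633,35.264) → (156.079,130.585) → (19.351,21.432) → (140.376,24.687). Closed: final G1 returns to the first vertex.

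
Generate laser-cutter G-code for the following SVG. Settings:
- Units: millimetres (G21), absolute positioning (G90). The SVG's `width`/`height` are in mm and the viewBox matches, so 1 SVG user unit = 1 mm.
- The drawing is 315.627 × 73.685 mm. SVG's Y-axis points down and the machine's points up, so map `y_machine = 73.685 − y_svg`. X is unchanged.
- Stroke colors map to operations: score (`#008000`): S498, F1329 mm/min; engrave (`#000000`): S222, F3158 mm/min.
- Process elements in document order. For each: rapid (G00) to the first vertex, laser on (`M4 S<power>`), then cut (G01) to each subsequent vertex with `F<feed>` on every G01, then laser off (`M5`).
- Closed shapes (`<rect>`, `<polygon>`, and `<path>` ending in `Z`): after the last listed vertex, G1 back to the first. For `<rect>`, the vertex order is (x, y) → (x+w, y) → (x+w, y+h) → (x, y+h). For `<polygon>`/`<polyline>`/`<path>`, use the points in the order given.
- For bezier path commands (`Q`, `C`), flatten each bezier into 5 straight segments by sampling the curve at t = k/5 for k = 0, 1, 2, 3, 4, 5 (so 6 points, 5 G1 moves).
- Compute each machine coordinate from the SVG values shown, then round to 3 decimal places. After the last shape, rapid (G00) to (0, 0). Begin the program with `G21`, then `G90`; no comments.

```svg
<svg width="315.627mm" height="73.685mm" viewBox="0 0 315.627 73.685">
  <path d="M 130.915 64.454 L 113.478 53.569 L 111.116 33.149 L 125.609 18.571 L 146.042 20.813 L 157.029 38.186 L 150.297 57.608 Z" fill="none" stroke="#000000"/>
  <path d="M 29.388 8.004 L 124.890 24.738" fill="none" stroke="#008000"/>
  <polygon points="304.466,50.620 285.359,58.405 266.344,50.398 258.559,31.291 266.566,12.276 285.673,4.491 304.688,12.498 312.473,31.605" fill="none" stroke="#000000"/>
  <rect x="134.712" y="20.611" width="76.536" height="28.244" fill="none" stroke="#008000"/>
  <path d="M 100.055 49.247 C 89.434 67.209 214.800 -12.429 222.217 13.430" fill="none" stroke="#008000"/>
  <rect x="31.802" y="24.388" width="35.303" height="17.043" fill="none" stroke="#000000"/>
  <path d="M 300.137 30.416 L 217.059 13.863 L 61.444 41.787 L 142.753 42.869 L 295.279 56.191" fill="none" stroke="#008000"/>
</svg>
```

Since the viewBox matches the mm dimensions, user units are millimetres directly. The only transform is the Y-flip y_m = 73.685 − y_svg.

Shape 1 is a regular polygon drawn with `<path>`. Its stroke #000000 means engrave at S222, F3158. After flipping Y the toolpath is (130.915,9.231) → (113.478,20.116) → (111.116,40.536) → (125.609,55.114) → (146.042,52.872) → (157.029,35.499) → (150.297,16.077) → (130.915,9.231), returning to the start.

Shape 2 is a line segment drawn with `<path>`. Its stroke #008000 means score at S498, F1329. After flipping Y the toolpath is (29.388,65.681) → (124.890,48.947).

Shape 3 is a regular polygon drawn with `<polygon>`. Its stroke #000000 means engrave at S222, F3158. After flipping Y the toolpath is (304.466,23.065) → (285.359,15.280) → (266.344,23.287) → (258.559,42.394) → (266.566,61.409) → (285.673,69.194) → (304.688,61.187) → (312.473,42.080) → (304.466,23.065), returning to the start.

Shape 4 is a rectangle drawn with `<rect>`. Its stroke #008000 means score at S498, F1329. After flipping Y the toolpath is (134.712,53.074) → (211.248,53.074) → (211.248,24.830) → (134.712,24.830) → (134.712,53.074), returning to the start.

Shape 5 is a cubic bezier drawn with `<path>`. Its stroke #008000 means score at S498, F1329. After flipping Y the toolpath is (100.055,24.438) → (107.969,23.748) → (136.332,36.733) → (172.953,53.645) → (205.644,64.736) → (222.217,60.255).

Shape 6 is a rectangle drawn with `<rect>`. Its stroke #000000 means engrave at S222, F3158. After flipping Y the toolpath is (31.802,49.297) → (67.105,49.297) → (67.105,32.254) → (31.802,32.254) → (31.802,49.297), returning to the start.

Shape 7 is a open polyline drawn with `<path>`. Its stroke #008000 means score at S498, F1329. After flipping Y the toolpath is (300.137,43.269) → (217.059,59.822) → (61.444,31.898) → (142.753,30.816) → (295.279,17.494).

G21
G90
G00 X130.915 Y9.231
M4 S222
G01 X113.478 Y20.116 F3158
G01 X111.116 Y40.536 F3158
G01 X125.609 Y55.114 F3158
G01 X146.042 Y52.872 F3158
G01 X157.029 Y35.499 F3158
G01 X150.297 Y16.077 F3158
G01 X130.915 Y9.231 F3158
M5
G00 X29.388 Y65.681
M4 S498
G01 X124.890 Y48.947 F1329
M5
G00 X304.466 Y23.065
M4 S222
G01 X285.359 Y15.280 F3158
G01 X266.344 Y23.287 F3158
G01 X258.559 Y42.394 F3158
G01 X266.566 Y61.409 F3158
G01 X285.673 Y69.194 F3158
G01 X304.688 Y61.187 F3158
G01 X312.473 Y42.080 F3158
G01 X304.466 Y23.065 F3158
M5
G00 X134.712 Y53.074
M4 S498
G01 X211.248 Y53.074 F1329
G01 X211.248 Y24.830 F1329
G01 X134.712 Y24.830 F1329
G01 X134.712 Y53.074 F1329
M5
G00 X100.055 Y24.438
M4 S498
G01 X107.969 Y23.748 F1329
G01 X136.332 Y36.733 F1329
G01 X172.953 Y53.645 F1329
G01 X205.644 Y64.736 F1329
G01 X222.217 Y60.255 F1329
M5
G00 X31.802 Y49.297
M4 S222
G01 X67.105 Y49.297 F3158
G01 X67.105 Y32.254 F3158
G01 X31.802 Y32.254 F3158
G01 X31.802 Y49.297 F3158
M5
G00 X300.137 Y43.269
M4 S498
G01 X217.059 Y59.822 F1329
G01 X61.444 Y31.898 F1329
G01 X142.753 Y30.816 F1329
G01 X295.279 Y17.494 F1329
M5
G00 X0.000 Y0.000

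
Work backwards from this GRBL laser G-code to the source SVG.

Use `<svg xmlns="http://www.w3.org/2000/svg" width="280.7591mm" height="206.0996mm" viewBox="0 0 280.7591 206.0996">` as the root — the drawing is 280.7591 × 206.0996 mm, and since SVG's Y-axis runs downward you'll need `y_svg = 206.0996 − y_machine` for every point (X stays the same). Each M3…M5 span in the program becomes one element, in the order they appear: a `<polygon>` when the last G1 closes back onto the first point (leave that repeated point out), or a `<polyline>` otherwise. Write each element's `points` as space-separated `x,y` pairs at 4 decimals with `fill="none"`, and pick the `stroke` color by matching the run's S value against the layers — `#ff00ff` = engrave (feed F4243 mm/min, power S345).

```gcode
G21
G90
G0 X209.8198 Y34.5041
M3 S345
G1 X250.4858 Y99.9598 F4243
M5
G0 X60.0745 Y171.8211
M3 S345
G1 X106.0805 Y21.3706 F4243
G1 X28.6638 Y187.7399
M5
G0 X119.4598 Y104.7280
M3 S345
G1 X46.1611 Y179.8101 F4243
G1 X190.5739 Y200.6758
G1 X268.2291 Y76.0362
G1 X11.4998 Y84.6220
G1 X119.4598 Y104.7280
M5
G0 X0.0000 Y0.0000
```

<svg xmlns="http://www.w3.org/2000/svg" width="280.7591mm" height="206.0996mm" viewBox="0 0 280.7591 206.0996">
  <polyline points="209.8198,171.5955 250.4858,106.1398" fill="none" stroke="#ff00ff"/>
  <polyline points="60.0745,34.2785 106.0805,184.7290 28.6638,18.3597" fill="none" stroke="#ff00ff"/>
  <polygon points="119.4598,101.3716 46.1611,26.2895 190.5739,5.4238 268.2291,130.0634 11.4998,121.4776" fill="none" stroke="#ff00ff"/>
</svg>

Machine Y-up, SVG Y-down with viewBox height 206.0996, so y_svg = 206.0996 − y_machine; X carries over. Every run uses S345, so all elements get stroke `#ff00ff` (engrave).

Run 1: The run is open, so emit a `<polyline>` with points (Y-flipped): 209.8198,171.5955 250.4858,106.1398.

Run 2: The run is open, so emit a `<polyline>` with points (Y-flipped): 60.0745,34.2785 106.0805,184.7290 28.6638,18.3597.

Run 3: The run returns to its start, so emit a `<polygon>` with points (Y-flipped): 119.4598,101.3716 46.1611,26.2895 190.5739,5.4238 268.2291,130.0634 11.4998,121.4776.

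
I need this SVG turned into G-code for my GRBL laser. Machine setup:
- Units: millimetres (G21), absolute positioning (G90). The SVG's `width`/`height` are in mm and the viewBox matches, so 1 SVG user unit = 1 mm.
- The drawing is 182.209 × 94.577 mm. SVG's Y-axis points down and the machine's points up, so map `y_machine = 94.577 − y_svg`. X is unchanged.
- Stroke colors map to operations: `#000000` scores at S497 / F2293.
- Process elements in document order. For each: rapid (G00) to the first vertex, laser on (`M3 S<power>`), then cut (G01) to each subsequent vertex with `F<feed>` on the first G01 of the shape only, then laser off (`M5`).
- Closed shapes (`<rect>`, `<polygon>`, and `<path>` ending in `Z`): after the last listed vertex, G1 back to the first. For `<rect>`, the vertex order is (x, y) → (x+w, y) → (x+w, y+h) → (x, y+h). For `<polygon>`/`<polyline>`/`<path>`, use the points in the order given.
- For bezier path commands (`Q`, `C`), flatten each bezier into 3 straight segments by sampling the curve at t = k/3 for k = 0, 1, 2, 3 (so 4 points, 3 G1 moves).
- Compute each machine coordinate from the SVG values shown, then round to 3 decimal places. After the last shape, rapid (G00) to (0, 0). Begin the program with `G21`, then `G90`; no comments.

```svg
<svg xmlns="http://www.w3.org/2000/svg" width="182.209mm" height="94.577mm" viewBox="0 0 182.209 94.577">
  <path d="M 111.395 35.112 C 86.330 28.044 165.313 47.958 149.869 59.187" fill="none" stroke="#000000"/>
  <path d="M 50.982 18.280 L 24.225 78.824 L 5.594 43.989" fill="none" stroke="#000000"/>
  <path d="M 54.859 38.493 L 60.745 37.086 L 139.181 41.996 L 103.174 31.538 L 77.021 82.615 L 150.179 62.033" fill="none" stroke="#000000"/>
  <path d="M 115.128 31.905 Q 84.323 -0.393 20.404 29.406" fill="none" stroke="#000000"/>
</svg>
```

viewBox `0 0 182.209 94.577` with mm width/height → 1 unit = 1 mm. Flip: y_m = 94.577 − y_svg.

**Shape 1** — `<path>` cubic bezier, stroke `#000000` → score (S497, F2293). Control points (SVG): P0=(111.395,35.112), P1=(86.330,28.044), P2=(165.313,47.958), P3=(149.869,59.187); sampled at t=k/3. Machine vertices: (111.395,59.465) → (113.662,58.860) → (141.188,48.193) → (149.869,35.390). Open path.

**Shape 2** — `<path>` open polyline, stroke `#000000` → score (S497, F2293). Machine vertices: (50.982,76.297) → (24.225,15.753) → (5.594,50.588). Open path.

**Shape 3** — `<path>` open polyline, stroke `#000000` → score (S497, F2293). Machine vertices: (54.859,56.084) → (60.745,57.491) → (139.181,52.581) → (103.174,63.039) → (77.021,11.962) → (150.179,32.544). Open path.

**Shape 4** — `<path>` quadratic bezier, stroke `#000000` → score (S497, F2293). Control points (SVG): P0=(115.128,31.905), P1=(84.323,-0.393), P2=(20.404,29.406); sampled at t=k/3. Machine vertices: (115.128,62.672) → (90.912,77.304) → (59.337,78.137) → (20.404,65.171). Open path.

G21
G90
G00 X111.395 Y59.465
M3 S497
G01 X113.662 Y58.860 F2293
G01 X141.188 Y48.193
G01 X149.869 Y35.390
M5
G00 X50.982 Y76.297
M3 S497
G01 X24.225 Y15.753 F2293
G01 X5.594 Y50.588
M5
G00 X54.859 Y56.084
M3 S497
G01 X60.745 Y57.491 F2293
G01 X139.181 Y52.581
G01 X103.174 Y63.039
G01 X77.021 Y11.962
G01 X150.179 Y32.544
M5
G00 X115.128 Y62.672
M3 S497
G01 X90.912 Y77.304 F2293
G01 X59.337 Y78.137
G01 X20.404 Y65.171
M5
G00 X0.000 Y0.000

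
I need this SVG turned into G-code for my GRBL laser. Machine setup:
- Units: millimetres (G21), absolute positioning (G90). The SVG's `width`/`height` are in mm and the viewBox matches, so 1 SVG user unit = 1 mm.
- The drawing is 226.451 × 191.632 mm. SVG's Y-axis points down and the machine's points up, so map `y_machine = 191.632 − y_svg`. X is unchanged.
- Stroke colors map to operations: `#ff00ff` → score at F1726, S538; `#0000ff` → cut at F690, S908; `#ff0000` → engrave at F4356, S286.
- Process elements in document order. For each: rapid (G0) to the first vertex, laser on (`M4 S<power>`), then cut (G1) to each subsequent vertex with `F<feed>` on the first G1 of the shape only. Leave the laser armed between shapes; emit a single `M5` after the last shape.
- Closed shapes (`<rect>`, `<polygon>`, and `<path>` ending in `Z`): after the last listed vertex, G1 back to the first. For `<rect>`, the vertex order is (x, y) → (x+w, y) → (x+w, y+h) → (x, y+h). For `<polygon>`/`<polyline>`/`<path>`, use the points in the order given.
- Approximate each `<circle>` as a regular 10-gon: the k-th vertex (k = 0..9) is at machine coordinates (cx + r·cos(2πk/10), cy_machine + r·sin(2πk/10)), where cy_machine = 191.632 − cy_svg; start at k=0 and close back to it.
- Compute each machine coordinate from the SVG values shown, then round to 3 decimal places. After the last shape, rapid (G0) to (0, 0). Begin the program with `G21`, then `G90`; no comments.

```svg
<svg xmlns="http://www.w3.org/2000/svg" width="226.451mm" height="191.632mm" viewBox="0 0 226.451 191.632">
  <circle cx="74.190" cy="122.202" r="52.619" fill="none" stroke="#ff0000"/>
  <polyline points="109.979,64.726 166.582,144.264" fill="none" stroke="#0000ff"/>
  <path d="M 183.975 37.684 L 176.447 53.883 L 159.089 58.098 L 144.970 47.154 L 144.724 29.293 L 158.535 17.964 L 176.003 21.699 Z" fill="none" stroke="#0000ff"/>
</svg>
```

G21
G90
G0 X126.809 Y69.430
M4 S286
G1 X116.760 Y100.359 F4356
G1 X90.450 Y119.474
G1 X57.930 Y119.474
G1 X31.620 Y100.359
G1 X21.571 Y69.430
G1 X31.620 Y38.501
G1 X57.930 Y19.386
G1 X90.450 Y19.386
G1 X116.760 Y38.501
G1 X126.809 Y69.430
G0 X109.979 Y126.906
M4 S908
G1 X166.582 Y47.368 F690
G0 X183.975 Y153.948
M4 S908
G1 X176.447 Y137.749 F690
G1 X159.089 Y133.534
G1 X144.970 Y144.478
G1 X144.724 Y162.339
G1 X158.535 Y173.668
G1 X176.003 Y169.933
G1 X183.975 Y153.948
M5
G0 X0.000 Y0.000

1 u = 1 mm; y_m = 191.632 − y.

[1] `<circle>` circle, #ff0000→engrave S286 F4356: (126.809,69.430) → (116.760,100.359) → (90.450,119.474) → (57.930,119.474) → (31.620,100.359) → (21.571,69.430) → (31.620,38.501) → (57.930,19.386) → (90.450,19.386) → (116.760,38.501) → (126.809,69.430) (closed)

[2] `<polyline>` line segment, #0000ff→cut S908 F690: (109.979,126.906) → (166.582,47.368)

[3] `<path>` regular polygon, #0000ff→cut S908 F690: (183.975,153.948) → (176.447,137.749) → (159.089,133.534) → (144.970,144.478) → (144.724,162.339) → (158.535,173.668) → (176.003,169.933) → (183.975,153.948) (closed)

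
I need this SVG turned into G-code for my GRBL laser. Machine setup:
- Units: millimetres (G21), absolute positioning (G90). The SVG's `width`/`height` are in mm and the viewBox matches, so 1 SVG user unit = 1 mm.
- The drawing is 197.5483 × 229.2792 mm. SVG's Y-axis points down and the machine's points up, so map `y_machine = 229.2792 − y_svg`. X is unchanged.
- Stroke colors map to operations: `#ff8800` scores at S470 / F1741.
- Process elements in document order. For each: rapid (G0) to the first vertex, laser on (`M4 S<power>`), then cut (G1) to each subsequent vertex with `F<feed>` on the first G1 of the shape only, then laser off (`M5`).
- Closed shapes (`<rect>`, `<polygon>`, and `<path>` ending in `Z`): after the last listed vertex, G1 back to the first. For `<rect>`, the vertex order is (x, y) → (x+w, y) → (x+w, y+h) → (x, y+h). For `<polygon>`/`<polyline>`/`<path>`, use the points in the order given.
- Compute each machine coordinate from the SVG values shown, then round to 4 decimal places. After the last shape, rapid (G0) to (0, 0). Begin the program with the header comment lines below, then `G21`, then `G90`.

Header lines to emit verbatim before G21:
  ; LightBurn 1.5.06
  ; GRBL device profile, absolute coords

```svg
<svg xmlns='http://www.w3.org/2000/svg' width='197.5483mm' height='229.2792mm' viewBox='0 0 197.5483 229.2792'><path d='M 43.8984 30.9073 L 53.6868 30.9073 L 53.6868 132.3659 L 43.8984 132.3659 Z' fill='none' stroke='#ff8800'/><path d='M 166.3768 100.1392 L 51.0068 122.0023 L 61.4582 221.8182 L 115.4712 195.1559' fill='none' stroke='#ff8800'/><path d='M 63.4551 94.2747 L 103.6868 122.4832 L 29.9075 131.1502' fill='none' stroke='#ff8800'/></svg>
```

; LightBurn 1.5.06
; GRBL device profile, absolute coords
G21
G90
G0 X43.8984 Y198.3719
M4 S470
G1 X53.6868 Y198.3719 F1741
G1 X53.6868 Y96.9133
G1 X43.8984 Y96.9133
G1 X43.8984 Y198.3719
M5
G0 X166.3768 Y129.1400
M4 S470
G1 X51.0068 Y107.2769 F1741
G1 X61.4582 Y7.4610
G1 X115.4712 Y34.1233
M5
G0 X63.4551 Y135.0045
M4 S470
G1 X103.6868 Y106.7960 F1741
G1 X29.9075 Y98.1290
M5
G0 X0.0000 Y0.0000

1 u = 1 mm; y_m = 229.2792 − y.

[1] `<path>` rectangle, #ff8800→score S470 F1741: (43.8984,198.3719) → (53.6868,198.3719) → (53.6868,96.9133) → (43.8984,96.9133) → (43.8984,198.3719) (closed)

[2] `<path>` open polyline, #ff8800→score S470 F1741: (166.3768,129.1400) → (51.0068,107.2769) → (61.4582,7.4610) → (115.4712,34.1233)

[3] `<path>` open polyline, #ff8800→score S470 F1741: (63.4551,135.0045) → (103.6868,106.7960) → (29.9075,98.1290)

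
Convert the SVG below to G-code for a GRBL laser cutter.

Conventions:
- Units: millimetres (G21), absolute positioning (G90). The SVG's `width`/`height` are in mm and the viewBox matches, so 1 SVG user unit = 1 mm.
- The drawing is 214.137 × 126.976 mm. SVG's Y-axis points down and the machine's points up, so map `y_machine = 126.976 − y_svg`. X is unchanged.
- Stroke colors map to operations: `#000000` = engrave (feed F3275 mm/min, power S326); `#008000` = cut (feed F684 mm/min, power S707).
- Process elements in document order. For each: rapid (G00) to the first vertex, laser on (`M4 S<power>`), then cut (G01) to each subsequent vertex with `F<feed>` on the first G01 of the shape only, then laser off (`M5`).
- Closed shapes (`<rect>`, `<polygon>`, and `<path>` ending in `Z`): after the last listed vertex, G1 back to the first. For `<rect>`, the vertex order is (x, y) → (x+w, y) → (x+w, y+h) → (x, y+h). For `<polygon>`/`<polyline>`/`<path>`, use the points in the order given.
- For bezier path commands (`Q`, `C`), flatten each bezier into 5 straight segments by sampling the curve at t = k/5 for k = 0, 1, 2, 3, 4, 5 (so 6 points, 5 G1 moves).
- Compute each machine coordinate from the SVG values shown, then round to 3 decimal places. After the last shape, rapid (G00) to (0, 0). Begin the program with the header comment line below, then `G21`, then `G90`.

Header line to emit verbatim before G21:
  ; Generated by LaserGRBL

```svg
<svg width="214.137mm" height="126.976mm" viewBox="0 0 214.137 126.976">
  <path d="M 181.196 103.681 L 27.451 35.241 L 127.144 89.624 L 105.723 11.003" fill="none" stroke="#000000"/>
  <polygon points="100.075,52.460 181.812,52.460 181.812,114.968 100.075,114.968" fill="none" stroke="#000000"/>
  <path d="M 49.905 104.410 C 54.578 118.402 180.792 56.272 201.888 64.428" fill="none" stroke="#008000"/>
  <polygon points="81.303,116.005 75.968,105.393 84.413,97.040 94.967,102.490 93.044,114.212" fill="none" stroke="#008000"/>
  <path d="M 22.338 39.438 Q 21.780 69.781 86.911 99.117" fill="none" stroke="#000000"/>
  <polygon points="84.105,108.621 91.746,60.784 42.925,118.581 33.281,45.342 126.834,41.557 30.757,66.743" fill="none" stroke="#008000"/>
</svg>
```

1 u = 1 mm; y_m = 126.976 − y.

[1] `<path>` open polyline, #000000→engrave S326 F3275: (181.196,23.295) → (27.451,91.735) → (127.144,37.352) → (105.723,115.973)

[2] `<polygon>` rectangle, #000000→engrave S326 F3275: (100.075,74.516) → (181.812,74.516) → (181.812,12.008) → (100.075,12.008) → (100.075,74.516) (closed)

[3] `<path>` cubic bezier, #008000→cut S707 F684: (49.905,22.566) → (65.480,22.134) → (99.346,32.944) → (140.622,47.968) → (178.430,60.179) → (201.888,62.548)

[4] `<polygon>` regular polygon, #008000→cut S707 F684: (81.303,10.971) → (75.968,21.583) → (84.413,29.936) → (94.967,24.486) → (93.044,12.764) → (81.303,10.971) (closed)

[5] `<path>` quadratic bezier, #000000→engrave S326 F3275: (22.338,87.538) → (24.742,75.441) → (32.402,63.425) → (45.316,51.489) → (63.486,39.634) → (86.911,27.859)

[6] `<polygon>` closed polygon, #008000→cut S707 F684: (84.105,18.355) → (91.746,66.192) → (42.925,8.395) → (33.281,81.634) → (126.834,85.419) → (30.757,60.233) → (84.105,18.355) (closed)

; Generated by LaserGRBL
G21
G90
G00 X181.196 Y23.295
M4 S326
G01 X27.451 Y91.735 F3275
G01 X127.144 Y37.352
G01 X105.723 Y115.973
M5
G00 X100.075 Y74.516
M4 S326
G01 X181.812 Y74.516 F3275
G01 X181.812 Y12.008
G01 X100.075 Y12.008
G01 X100.075 Y74.516
M5
G00 X49.905 Y22.566
M4 S707
G01 X65.480 Y22.134 F684
G01 X99.346 Y32.944
G01 X140.622 Y47.968
G01 X178.430 Y60.179
G01 X201.888 Y62.548
M5
G00 X81.303 Y10.971
M4 S707
G01 X75.968 Y21.583 F684
G01 X84.413 Y29.936
G01 X94.967 Y24.486
G01 X93.044 Y12.764
G01 X81.303 Y10.971
M5
G00 X22.338 Y87.538
M4 S326
G01 X24.742 Y75.441 F3275
G01 X32.402 Y63.425
G01 X45.316 Y51.489
G01 X63.486 Y39.634
G01 X86.911 Y27.859
M5
G00 X84.105 Y18.355
M4 S707
G01 X91.746 Y66.192 F684
G01 X42.925 Y8.395
G01 X33.281 Y81.634
G01 X126.834 Y85.419
G01 X30.757 Y60.233
G01 X84.105 Y18.355
M5
G00 X0.000 Y0.000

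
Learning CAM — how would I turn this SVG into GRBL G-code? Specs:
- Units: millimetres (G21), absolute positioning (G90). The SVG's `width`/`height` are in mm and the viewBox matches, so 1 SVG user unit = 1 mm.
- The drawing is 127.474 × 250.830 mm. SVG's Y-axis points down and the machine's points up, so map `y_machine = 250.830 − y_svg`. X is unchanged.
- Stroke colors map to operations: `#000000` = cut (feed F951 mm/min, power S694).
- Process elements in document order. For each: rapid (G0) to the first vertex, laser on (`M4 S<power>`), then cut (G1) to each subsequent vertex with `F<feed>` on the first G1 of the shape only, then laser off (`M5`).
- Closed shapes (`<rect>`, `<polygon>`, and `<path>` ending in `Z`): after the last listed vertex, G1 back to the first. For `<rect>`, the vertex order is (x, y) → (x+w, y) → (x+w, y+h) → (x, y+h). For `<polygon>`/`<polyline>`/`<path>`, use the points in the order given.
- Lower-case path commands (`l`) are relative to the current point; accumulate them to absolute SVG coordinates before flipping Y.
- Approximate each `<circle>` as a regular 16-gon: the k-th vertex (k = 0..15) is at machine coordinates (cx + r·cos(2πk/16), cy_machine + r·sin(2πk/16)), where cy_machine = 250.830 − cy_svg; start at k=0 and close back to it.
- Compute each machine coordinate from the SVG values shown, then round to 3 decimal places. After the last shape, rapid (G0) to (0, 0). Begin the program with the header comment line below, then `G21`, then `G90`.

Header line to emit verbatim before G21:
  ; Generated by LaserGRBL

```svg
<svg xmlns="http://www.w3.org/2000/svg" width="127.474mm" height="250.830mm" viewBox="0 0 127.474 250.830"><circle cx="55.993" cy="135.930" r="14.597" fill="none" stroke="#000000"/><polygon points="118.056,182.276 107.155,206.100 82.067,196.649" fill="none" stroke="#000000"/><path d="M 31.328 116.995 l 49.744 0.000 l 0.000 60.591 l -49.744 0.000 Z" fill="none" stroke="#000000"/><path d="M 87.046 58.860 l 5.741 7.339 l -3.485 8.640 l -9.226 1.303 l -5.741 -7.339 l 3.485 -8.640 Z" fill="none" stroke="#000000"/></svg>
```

; Generated by LaserGRBL
G21
G90
G0 X70.590 Y114.900
M4 S694
G1 X69.479 Y120.486 F951
G1 X66.315 Y125.222
G1 X61.579 Y128.386
G1 X55.993 Y129.497
G1 X50.407 Y128.386
G1 X45.671 Y125.222
G1 X42.507 Y120.486
G1 X41.396 Y114.900
G1 X42.507 Y109.314
G1 X45.671 Y104.578
G1 X50.407 Y101.414
G1 X55.993 Y100.303
G1 X61.579 Y101.414
G1 X66.315 Y104.578
G1 X69.479 Y109.314
G1 X70.590 Y114.900
M5
G0 X118.056 Y68.554
M4 S694
G1 X107.155 Y44.730 F951
G1 X82.067 Y54.181
G1 X118.056 Y68.554
M5
G0 X31.328 Y133.835
M4 S694
G1 X81.072 Y133.835 F951
G1 X81.072 Y73.244
G1 X31.328 Y73.244
G1 X31.328 Y133.835
M5
G0 X87.046 Y191.970
M4 S694
G1 X92.787 Y184.631 F951
G1 X89.302 Y175.991
G1 X80.076 Y174.688
G1 X74.335 Y182.027
G1 X77.820 Y190.667
G1 X87.046 Y191.970
M5
G0 X0.000 Y0.000

1 u = 1 mm; y_m = 250.830 − y.

[1] `<circle>` circle, #000000→cut S694 F951: (70.590,114.900) → (69.479,120.486) → (66.315,125.222) → (61.579,128.386) → (55.993,129.497) → (50.407,128.386) → (45.671,125.222) → (42.507,120.486) → (41.396,114.900) → (42.507,109.314) → (45.671,104.578) → (50.407,101.414) → (55.993,100.303) → (61.579,101.414) → (66.315,104.578) → (69.479,109.314) → (70.590,114.900) (closed)

[2] `<polygon>` closed polygon, #000000→cut S694 F951: (118.056,68.554) → (107.155,44.730) → (82.067,54.181) → (118.056,68.554) (closed)

[3] `<path>` rectangle, #000000→cut S694 F951: (31.328,133.835) → (81.072,133.835) → (81.072,73.244) → (31.328,73.244) → (31.328,133.835) (closed)

[4] `<path>` regular polygon, #000000→cut S694 F951: (87.046,191.970) → (92.787,184.631) → (89.302,175.991) → (80.076,174.688) → (74.335,182.027) → (77.820,190.667) → (87.046,191.970) (closed)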